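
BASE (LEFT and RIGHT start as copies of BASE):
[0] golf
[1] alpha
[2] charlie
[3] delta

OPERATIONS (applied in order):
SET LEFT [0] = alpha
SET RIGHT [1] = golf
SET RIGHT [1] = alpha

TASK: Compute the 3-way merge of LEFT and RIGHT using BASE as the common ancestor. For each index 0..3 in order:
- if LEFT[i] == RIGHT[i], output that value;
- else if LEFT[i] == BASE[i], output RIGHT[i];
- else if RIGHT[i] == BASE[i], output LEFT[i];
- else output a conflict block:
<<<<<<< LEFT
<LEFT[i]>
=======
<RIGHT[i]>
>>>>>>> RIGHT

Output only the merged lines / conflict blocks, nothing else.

Final LEFT:  [alpha, alpha, charlie, delta]
Final RIGHT: [golf, alpha, charlie, delta]
i=0: L=alpha, R=golf=BASE -> take LEFT -> alpha
i=1: L=alpha R=alpha -> agree -> alpha
i=2: L=charlie R=charlie -> agree -> charlie
i=3: L=delta R=delta -> agree -> delta

Answer: alpha
alpha
charlie
delta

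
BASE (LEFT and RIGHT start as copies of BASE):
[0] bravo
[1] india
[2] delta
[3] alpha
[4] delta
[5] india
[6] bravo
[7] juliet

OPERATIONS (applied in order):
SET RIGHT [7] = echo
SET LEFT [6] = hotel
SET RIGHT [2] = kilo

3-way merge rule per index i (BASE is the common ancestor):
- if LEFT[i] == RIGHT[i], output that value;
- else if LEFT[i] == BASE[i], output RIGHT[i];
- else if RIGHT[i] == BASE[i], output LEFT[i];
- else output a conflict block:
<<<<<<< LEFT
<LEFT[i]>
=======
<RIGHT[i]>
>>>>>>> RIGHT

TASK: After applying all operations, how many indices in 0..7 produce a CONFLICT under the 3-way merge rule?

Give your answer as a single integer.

Final LEFT:  [bravo, india, delta, alpha, delta, india, hotel, juliet]
Final RIGHT: [bravo, india, kilo, alpha, delta, india, bravo, echo]
i=0: L=bravo R=bravo -> agree -> bravo
i=1: L=india R=india -> agree -> india
i=2: L=delta=BASE, R=kilo -> take RIGHT -> kilo
i=3: L=alpha R=alpha -> agree -> alpha
i=4: L=delta R=delta -> agree -> delta
i=5: L=india R=india -> agree -> india
i=6: L=hotel, R=bravo=BASE -> take LEFT -> hotel
i=7: L=juliet=BASE, R=echo -> take RIGHT -> echo
Conflict count: 0

Answer: 0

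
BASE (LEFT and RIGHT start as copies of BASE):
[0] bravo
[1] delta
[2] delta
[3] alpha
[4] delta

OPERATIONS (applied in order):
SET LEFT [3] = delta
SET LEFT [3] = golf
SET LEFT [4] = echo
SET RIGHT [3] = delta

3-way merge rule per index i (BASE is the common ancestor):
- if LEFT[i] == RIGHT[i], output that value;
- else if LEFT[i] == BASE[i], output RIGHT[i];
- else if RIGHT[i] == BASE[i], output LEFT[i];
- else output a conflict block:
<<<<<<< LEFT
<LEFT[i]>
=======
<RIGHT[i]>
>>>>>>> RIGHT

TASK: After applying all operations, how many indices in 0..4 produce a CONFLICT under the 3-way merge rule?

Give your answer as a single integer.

Final LEFT:  [bravo, delta, delta, golf, echo]
Final RIGHT: [bravo, delta, delta, delta, delta]
i=0: L=bravo R=bravo -> agree -> bravo
i=1: L=delta R=delta -> agree -> delta
i=2: L=delta R=delta -> agree -> delta
i=3: BASE=alpha L=golf R=delta all differ -> CONFLICT
i=4: L=echo, R=delta=BASE -> take LEFT -> echo
Conflict count: 1

Answer: 1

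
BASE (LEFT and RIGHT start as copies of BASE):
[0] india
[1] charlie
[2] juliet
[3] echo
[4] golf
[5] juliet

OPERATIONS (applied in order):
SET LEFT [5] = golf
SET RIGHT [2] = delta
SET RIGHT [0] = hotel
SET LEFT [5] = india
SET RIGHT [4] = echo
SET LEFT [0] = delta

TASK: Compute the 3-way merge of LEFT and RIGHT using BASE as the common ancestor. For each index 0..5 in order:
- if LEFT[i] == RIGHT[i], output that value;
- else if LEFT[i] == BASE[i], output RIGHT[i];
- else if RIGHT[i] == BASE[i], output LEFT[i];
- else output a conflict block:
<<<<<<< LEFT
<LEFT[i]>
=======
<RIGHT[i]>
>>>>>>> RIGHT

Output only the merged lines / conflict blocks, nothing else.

Final LEFT:  [delta, charlie, juliet, echo, golf, india]
Final RIGHT: [hotel, charlie, delta, echo, echo, juliet]
i=0: BASE=india L=delta R=hotel all differ -> CONFLICT
i=1: L=charlie R=charlie -> agree -> charlie
i=2: L=juliet=BASE, R=delta -> take RIGHT -> delta
i=3: L=echo R=echo -> agree -> echo
i=4: L=golf=BASE, R=echo -> take RIGHT -> echo
i=5: L=india, R=juliet=BASE -> take LEFT -> india

Answer: <<<<<<< LEFT
delta
=======
hotel
>>>>>>> RIGHT
charlie
delta
echo
echo
india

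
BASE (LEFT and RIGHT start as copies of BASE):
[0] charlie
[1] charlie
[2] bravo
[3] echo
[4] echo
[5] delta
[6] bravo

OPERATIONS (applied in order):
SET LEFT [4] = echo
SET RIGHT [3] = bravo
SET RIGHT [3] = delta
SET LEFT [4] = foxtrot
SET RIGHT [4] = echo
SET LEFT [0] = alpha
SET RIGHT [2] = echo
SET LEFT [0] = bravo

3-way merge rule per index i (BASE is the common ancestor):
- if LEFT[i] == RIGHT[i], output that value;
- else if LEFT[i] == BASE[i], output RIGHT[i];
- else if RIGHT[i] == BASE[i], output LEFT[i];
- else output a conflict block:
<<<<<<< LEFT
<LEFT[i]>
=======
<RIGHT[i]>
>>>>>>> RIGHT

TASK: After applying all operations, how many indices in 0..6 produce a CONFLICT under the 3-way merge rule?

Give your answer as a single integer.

Answer: 0

Derivation:
Final LEFT:  [bravo, charlie, bravo, echo, foxtrot, delta, bravo]
Final RIGHT: [charlie, charlie, echo, delta, echo, delta, bravo]
i=0: L=bravo, R=charlie=BASE -> take LEFT -> bravo
i=1: L=charlie R=charlie -> agree -> charlie
i=2: L=bravo=BASE, R=echo -> take RIGHT -> echo
i=3: L=echo=BASE, R=delta -> take RIGHT -> delta
i=4: L=foxtrot, R=echo=BASE -> take LEFT -> foxtrot
i=5: L=delta R=delta -> agree -> delta
i=6: L=bravo R=bravo -> agree -> bravo
Conflict count: 0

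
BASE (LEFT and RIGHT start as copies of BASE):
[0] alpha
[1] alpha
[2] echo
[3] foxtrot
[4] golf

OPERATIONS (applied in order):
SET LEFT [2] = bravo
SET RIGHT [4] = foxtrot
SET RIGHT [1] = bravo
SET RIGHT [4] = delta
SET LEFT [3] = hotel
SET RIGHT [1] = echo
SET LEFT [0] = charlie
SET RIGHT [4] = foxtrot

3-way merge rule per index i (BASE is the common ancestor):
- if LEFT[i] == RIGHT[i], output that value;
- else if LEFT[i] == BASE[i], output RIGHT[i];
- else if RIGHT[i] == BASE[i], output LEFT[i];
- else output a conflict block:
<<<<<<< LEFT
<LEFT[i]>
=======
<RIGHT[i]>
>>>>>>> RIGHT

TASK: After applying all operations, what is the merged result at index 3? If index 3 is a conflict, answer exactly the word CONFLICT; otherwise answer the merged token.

Final LEFT:  [charlie, alpha, bravo, hotel, golf]
Final RIGHT: [alpha, echo, echo, foxtrot, foxtrot]
i=0: L=charlie, R=alpha=BASE -> take LEFT -> charlie
i=1: L=alpha=BASE, R=echo -> take RIGHT -> echo
i=2: L=bravo, R=echo=BASE -> take LEFT -> bravo
i=3: L=hotel, R=foxtrot=BASE -> take LEFT -> hotel
i=4: L=golf=BASE, R=foxtrot -> take RIGHT -> foxtrot
Index 3 -> hotel

Answer: hotel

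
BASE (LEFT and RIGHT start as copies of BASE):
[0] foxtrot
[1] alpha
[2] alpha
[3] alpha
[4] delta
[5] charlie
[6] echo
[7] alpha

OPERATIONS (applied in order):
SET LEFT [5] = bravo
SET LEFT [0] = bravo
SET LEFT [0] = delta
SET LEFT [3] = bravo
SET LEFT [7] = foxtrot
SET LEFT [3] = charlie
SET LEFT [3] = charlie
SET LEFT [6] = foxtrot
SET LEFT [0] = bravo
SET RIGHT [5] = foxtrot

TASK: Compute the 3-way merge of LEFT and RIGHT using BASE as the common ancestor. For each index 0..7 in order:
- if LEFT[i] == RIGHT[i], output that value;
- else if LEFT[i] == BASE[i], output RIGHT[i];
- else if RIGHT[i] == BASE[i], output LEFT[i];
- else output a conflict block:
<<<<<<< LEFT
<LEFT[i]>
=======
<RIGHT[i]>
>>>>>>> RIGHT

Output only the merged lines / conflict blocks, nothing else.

Answer: bravo
alpha
alpha
charlie
delta
<<<<<<< LEFT
bravo
=======
foxtrot
>>>>>>> RIGHT
foxtrot
foxtrot

Derivation:
Final LEFT:  [bravo, alpha, alpha, charlie, delta, bravo, foxtrot, foxtrot]
Final RIGHT: [foxtrot, alpha, alpha, alpha, delta, foxtrot, echo, alpha]
i=0: L=bravo, R=foxtrot=BASE -> take LEFT -> bravo
i=1: L=alpha R=alpha -> agree -> alpha
i=2: L=alpha R=alpha -> agree -> alpha
i=3: L=charlie, R=alpha=BASE -> take LEFT -> charlie
i=4: L=delta R=delta -> agree -> delta
i=5: BASE=charlie L=bravo R=foxtrot all differ -> CONFLICT
i=6: L=foxtrot, R=echo=BASE -> take LEFT -> foxtrot
i=7: L=foxtrot, R=alpha=BASE -> take LEFT -> foxtrot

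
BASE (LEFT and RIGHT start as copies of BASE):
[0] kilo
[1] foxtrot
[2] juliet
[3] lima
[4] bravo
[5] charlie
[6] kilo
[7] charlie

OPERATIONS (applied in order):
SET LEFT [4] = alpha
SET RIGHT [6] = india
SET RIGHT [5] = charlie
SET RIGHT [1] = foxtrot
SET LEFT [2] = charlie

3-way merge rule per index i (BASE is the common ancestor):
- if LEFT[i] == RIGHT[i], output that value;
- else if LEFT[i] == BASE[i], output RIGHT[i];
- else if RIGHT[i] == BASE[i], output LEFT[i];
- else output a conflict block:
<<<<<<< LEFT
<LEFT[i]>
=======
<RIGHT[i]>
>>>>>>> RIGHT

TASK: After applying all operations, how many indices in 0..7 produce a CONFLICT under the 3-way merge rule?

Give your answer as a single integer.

Final LEFT:  [kilo, foxtrot, charlie, lima, alpha, charlie, kilo, charlie]
Final RIGHT: [kilo, foxtrot, juliet, lima, bravo, charlie, india, charlie]
i=0: L=kilo R=kilo -> agree -> kilo
i=1: L=foxtrot R=foxtrot -> agree -> foxtrot
i=2: L=charlie, R=juliet=BASE -> take LEFT -> charlie
i=3: L=lima R=lima -> agree -> lima
i=4: L=alpha, R=bravo=BASE -> take LEFT -> alpha
i=5: L=charlie R=charlie -> agree -> charlie
i=6: L=kilo=BASE, R=india -> take RIGHT -> india
i=7: L=charlie R=charlie -> agree -> charlie
Conflict count: 0

Answer: 0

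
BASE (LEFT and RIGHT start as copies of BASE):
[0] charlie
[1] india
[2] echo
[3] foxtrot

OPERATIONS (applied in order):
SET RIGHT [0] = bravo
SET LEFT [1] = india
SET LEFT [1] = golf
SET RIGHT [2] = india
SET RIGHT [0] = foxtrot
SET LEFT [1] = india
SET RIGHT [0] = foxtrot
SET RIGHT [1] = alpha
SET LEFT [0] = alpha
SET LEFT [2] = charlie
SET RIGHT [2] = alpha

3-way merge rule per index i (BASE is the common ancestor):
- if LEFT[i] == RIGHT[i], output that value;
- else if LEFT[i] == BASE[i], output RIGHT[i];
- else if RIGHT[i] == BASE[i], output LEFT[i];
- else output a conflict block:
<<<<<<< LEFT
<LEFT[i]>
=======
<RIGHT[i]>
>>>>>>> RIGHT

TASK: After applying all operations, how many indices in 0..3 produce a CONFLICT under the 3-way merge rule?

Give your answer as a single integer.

Answer: 2

Derivation:
Final LEFT:  [alpha, india, charlie, foxtrot]
Final RIGHT: [foxtrot, alpha, alpha, foxtrot]
i=0: BASE=charlie L=alpha R=foxtrot all differ -> CONFLICT
i=1: L=india=BASE, R=alpha -> take RIGHT -> alpha
i=2: BASE=echo L=charlie R=alpha all differ -> CONFLICT
i=3: L=foxtrot R=foxtrot -> agree -> foxtrot
Conflict count: 2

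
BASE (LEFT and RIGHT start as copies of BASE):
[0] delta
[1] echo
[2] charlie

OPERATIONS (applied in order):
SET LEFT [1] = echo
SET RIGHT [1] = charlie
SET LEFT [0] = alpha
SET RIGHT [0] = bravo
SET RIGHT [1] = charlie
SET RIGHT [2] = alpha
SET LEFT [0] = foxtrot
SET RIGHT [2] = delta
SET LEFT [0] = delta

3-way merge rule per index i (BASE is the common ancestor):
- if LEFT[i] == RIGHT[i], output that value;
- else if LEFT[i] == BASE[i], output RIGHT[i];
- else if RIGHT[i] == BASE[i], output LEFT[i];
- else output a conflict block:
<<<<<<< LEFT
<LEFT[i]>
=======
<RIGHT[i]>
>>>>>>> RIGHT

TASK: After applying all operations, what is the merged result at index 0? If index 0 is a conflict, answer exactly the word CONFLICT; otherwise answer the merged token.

Final LEFT:  [delta, echo, charlie]
Final RIGHT: [bravo, charlie, delta]
i=0: L=delta=BASE, R=bravo -> take RIGHT -> bravo
i=1: L=echo=BASE, R=charlie -> take RIGHT -> charlie
i=2: L=charlie=BASE, R=delta -> take RIGHT -> delta
Index 0 -> bravo

Answer: bravo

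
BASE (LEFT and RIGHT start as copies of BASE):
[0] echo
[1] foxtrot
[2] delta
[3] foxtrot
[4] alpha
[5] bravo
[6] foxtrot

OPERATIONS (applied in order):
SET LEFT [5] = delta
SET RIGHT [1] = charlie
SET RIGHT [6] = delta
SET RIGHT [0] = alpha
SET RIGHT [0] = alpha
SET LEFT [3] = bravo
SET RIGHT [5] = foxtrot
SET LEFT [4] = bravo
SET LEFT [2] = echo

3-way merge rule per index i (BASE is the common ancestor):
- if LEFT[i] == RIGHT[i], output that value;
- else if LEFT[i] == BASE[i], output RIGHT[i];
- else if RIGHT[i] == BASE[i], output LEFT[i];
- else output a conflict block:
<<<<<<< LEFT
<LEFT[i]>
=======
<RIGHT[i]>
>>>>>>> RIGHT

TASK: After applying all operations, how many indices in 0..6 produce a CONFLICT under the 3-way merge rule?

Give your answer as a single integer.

Final LEFT:  [echo, foxtrot, echo, bravo, bravo, delta, foxtrot]
Final RIGHT: [alpha, charlie, delta, foxtrot, alpha, foxtrot, delta]
i=0: L=echo=BASE, R=alpha -> take RIGHT -> alpha
i=1: L=foxtrot=BASE, R=charlie -> take RIGHT -> charlie
i=2: L=echo, R=delta=BASE -> take LEFT -> echo
i=3: L=bravo, R=foxtrot=BASE -> take LEFT -> bravo
i=4: L=bravo, R=alpha=BASE -> take LEFT -> bravo
i=5: BASE=bravo L=delta R=foxtrot all differ -> CONFLICT
i=6: L=foxtrot=BASE, R=delta -> take RIGHT -> delta
Conflict count: 1

Answer: 1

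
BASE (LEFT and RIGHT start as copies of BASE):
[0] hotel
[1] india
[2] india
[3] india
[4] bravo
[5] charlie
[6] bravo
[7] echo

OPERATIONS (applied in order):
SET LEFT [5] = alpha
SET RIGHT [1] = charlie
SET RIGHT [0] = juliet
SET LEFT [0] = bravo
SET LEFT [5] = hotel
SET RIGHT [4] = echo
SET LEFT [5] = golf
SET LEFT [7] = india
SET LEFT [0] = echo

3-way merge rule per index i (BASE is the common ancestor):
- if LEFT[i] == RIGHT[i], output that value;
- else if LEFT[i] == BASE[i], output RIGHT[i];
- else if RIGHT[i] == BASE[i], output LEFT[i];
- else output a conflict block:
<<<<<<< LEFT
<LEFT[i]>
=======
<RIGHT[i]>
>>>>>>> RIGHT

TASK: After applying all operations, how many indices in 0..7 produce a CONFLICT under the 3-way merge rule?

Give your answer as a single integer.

Final LEFT:  [echo, india, india, india, bravo, golf, bravo, india]
Final RIGHT: [juliet, charlie, india, india, echo, charlie, bravo, echo]
i=0: BASE=hotel L=echo R=juliet all differ -> CONFLICT
i=1: L=india=BASE, R=charlie -> take RIGHT -> charlie
i=2: L=india R=india -> agree -> india
i=3: L=india R=india -> agree -> india
i=4: L=bravo=BASE, R=echo -> take RIGHT -> echo
i=5: L=golf, R=charlie=BASE -> take LEFT -> golf
i=6: L=bravo R=bravo -> agree -> bravo
i=7: L=india, R=echo=BASE -> take LEFT -> india
Conflict count: 1

Answer: 1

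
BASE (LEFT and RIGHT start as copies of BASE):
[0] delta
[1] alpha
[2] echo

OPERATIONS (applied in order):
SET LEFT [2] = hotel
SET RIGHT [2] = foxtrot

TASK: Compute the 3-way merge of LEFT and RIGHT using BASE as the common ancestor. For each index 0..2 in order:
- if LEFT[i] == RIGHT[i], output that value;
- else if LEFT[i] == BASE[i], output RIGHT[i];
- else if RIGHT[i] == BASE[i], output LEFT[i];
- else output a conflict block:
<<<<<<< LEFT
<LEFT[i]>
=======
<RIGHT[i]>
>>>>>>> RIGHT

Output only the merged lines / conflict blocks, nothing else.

Final LEFT:  [delta, alpha, hotel]
Final RIGHT: [delta, alpha, foxtrot]
i=0: L=delta R=delta -> agree -> delta
i=1: L=alpha R=alpha -> agree -> alpha
i=2: BASE=echo L=hotel R=foxtrot all differ -> CONFLICT

Answer: delta
alpha
<<<<<<< LEFT
hotel
=======
foxtrot
>>>>>>> RIGHT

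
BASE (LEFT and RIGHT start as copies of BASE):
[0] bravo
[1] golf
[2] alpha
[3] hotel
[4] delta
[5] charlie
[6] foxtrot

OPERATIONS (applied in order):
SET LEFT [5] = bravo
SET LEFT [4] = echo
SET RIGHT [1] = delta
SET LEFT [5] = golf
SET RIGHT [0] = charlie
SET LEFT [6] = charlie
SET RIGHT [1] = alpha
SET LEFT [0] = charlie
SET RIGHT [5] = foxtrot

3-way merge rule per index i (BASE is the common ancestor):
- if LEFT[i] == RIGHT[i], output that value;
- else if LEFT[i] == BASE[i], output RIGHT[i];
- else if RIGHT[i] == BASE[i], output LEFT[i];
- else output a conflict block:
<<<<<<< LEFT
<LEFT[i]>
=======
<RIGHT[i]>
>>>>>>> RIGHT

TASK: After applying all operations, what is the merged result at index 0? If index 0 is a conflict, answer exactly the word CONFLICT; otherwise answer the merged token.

Answer: charlie

Derivation:
Final LEFT:  [charlie, golf, alpha, hotel, echo, golf, charlie]
Final RIGHT: [charlie, alpha, alpha, hotel, delta, foxtrot, foxtrot]
i=0: L=charlie R=charlie -> agree -> charlie
i=1: L=golf=BASE, R=alpha -> take RIGHT -> alpha
i=2: L=alpha R=alpha -> agree -> alpha
i=3: L=hotel R=hotel -> agree -> hotel
i=4: L=echo, R=delta=BASE -> take LEFT -> echo
i=5: BASE=charlie L=golf R=foxtrot all differ -> CONFLICT
i=6: L=charlie, R=foxtrot=BASE -> take LEFT -> charlie
Index 0 -> charlie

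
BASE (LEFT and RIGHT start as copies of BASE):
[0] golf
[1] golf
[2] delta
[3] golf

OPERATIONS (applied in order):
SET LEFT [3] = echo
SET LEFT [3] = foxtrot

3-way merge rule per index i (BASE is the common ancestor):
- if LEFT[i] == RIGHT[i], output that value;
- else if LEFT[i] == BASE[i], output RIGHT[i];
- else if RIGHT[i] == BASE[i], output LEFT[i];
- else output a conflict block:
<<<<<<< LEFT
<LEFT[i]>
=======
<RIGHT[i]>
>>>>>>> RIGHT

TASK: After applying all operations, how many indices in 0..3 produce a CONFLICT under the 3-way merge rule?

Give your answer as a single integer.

Answer: 0

Derivation:
Final LEFT:  [golf, golf, delta, foxtrot]
Final RIGHT: [golf, golf, delta, golf]
i=0: L=golf R=golf -> agree -> golf
i=1: L=golf R=golf -> agree -> golf
i=2: L=delta R=delta -> agree -> delta
i=3: L=foxtrot, R=golf=BASE -> take LEFT -> foxtrot
Conflict count: 0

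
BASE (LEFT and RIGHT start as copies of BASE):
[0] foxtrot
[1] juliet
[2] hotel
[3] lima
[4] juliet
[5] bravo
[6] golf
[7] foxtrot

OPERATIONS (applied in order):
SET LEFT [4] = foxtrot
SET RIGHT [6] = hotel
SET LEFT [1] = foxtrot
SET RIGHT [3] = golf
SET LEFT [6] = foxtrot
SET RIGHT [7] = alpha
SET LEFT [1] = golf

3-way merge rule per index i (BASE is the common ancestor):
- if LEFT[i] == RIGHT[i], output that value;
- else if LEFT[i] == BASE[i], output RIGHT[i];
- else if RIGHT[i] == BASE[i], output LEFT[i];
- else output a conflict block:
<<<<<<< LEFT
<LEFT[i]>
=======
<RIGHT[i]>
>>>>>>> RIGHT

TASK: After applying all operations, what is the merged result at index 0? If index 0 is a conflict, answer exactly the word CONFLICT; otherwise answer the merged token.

Final LEFT:  [foxtrot, golf, hotel, lima, foxtrot, bravo, foxtrot, foxtrot]
Final RIGHT: [foxtrot, juliet, hotel, golf, juliet, bravo, hotel, alpha]
i=0: L=foxtrot R=foxtrot -> agree -> foxtrot
i=1: L=golf, R=juliet=BASE -> take LEFT -> golf
i=2: L=hotel R=hotel -> agree -> hotel
i=3: L=lima=BASE, R=golf -> take RIGHT -> golf
i=4: L=foxtrot, R=juliet=BASE -> take LEFT -> foxtrot
i=5: L=bravo R=bravo -> agree -> bravo
i=6: BASE=golf L=foxtrot R=hotel all differ -> CONFLICT
i=7: L=foxtrot=BASE, R=alpha -> take RIGHT -> alpha
Index 0 -> foxtrot

Answer: foxtrot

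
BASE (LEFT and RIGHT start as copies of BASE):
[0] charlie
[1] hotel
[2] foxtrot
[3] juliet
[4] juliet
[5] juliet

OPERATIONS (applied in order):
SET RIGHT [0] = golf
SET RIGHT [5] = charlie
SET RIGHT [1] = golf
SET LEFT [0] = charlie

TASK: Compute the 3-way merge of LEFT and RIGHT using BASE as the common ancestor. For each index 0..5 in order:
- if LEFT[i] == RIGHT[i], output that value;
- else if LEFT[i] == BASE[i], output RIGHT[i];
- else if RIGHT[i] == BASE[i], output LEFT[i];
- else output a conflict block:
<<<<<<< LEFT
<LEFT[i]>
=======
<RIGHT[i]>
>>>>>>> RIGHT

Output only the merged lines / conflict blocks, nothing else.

Answer: golf
golf
foxtrot
juliet
juliet
charlie

Derivation:
Final LEFT:  [charlie, hotel, foxtrot, juliet, juliet, juliet]
Final RIGHT: [golf, golf, foxtrot, juliet, juliet, charlie]
i=0: L=charlie=BASE, R=golf -> take RIGHT -> golf
i=1: L=hotel=BASE, R=golf -> take RIGHT -> golf
i=2: L=foxtrot R=foxtrot -> agree -> foxtrot
i=3: L=juliet R=juliet -> agree -> juliet
i=4: L=juliet R=juliet -> agree -> juliet
i=5: L=juliet=BASE, R=charlie -> take RIGHT -> charlie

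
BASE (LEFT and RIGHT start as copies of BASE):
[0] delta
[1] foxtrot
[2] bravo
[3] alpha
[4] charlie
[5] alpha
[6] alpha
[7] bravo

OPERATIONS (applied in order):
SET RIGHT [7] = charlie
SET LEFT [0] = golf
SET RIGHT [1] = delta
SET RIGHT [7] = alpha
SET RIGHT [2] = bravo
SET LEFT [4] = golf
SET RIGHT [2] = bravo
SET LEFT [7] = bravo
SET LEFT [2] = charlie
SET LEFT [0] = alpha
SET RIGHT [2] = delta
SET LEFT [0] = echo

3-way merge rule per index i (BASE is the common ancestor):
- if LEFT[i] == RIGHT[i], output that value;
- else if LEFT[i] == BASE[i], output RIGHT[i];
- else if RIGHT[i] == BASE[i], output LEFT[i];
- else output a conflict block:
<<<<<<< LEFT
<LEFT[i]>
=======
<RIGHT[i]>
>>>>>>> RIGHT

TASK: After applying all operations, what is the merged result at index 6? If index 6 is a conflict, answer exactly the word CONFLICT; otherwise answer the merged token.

Final LEFT:  [echo, foxtrot, charlie, alpha, golf, alpha, alpha, bravo]
Final RIGHT: [delta, delta, delta, alpha, charlie, alpha, alpha, alpha]
i=0: L=echo, R=delta=BASE -> take LEFT -> echo
i=1: L=foxtrot=BASE, R=delta -> take RIGHT -> delta
i=2: BASE=bravo L=charlie R=delta all differ -> CONFLICT
i=3: L=alpha R=alpha -> agree -> alpha
i=4: L=golf, R=charlie=BASE -> take LEFT -> golf
i=5: L=alpha R=alpha -> agree -> alpha
i=6: L=alpha R=alpha -> agree -> alpha
i=7: L=bravo=BASE, R=alpha -> take RIGHT -> alpha
Index 6 -> alpha

Answer: alpha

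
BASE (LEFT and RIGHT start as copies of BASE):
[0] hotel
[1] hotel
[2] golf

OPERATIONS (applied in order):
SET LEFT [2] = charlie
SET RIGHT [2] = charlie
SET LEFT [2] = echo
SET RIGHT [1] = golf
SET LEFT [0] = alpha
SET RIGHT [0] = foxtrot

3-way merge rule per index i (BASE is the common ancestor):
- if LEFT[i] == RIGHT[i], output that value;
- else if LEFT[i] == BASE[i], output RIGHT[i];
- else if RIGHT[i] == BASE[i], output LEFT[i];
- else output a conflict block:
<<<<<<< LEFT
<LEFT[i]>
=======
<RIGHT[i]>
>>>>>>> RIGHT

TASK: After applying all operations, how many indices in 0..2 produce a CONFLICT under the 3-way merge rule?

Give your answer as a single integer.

Answer: 2

Derivation:
Final LEFT:  [alpha, hotel, echo]
Final RIGHT: [foxtrot, golf, charlie]
i=0: BASE=hotel L=alpha R=foxtrot all differ -> CONFLICT
i=1: L=hotel=BASE, R=golf -> take RIGHT -> golf
i=2: BASE=golf L=echo R=charlie all differ -> CONFLICT
Conflict count: 2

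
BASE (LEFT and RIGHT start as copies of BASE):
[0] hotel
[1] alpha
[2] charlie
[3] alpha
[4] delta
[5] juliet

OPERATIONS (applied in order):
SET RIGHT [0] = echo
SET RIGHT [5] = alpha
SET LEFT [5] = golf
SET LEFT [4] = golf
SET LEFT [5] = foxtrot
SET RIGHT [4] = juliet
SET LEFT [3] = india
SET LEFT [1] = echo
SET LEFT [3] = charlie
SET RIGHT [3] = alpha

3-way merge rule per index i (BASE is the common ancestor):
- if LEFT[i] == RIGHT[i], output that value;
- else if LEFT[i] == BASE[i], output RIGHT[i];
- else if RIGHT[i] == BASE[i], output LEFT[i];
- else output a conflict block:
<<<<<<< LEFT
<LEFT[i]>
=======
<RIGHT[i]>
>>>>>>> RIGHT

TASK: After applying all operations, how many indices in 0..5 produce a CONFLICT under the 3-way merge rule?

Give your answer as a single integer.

Final LEFT:  [hotel, echo, charlie, charlie, golf, foxtrot]
Final RIGHT: [echo, alpha, charlie, alpha, juliet, alpha]
i=0: L=hotel=BASE, R=echo -> take RIGHT -> echo
i=1: L=echo, R=alpha=BASE -> take LEFT -> echo
i=2: L=charlie R=charlie -> agree -> charlie
i=3: L=charlie, R=alpha=BASE -> take LEFT -> charlie
i=4: BASE=delta L=golf R=juliet all differ -> CONFLICT
i=5: BASE=juliet L=foxtrot R=alpha all differ -> CONFLICT
Conflict count: 2

Answer: 2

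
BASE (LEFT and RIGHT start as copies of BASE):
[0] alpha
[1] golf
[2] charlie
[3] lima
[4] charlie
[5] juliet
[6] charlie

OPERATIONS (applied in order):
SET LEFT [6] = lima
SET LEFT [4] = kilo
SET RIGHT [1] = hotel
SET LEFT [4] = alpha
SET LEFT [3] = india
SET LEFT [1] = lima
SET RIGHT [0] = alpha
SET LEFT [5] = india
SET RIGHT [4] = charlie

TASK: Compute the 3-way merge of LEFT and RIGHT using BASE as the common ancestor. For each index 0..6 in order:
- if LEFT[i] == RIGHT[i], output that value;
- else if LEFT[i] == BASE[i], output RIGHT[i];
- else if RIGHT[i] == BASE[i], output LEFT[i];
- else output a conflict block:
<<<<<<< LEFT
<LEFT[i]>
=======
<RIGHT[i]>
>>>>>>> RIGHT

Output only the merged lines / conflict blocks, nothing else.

Answer: alpha
<<<<<<< LEFT
lima
=======
hotel
>>>>>>> RIGHT
charlie
india
alpha
india
lima

Derivation:
Final LEFT:  [alpha, lima, charlie, india, alpha, india, lima]
Final RIGHT: [alpha, hotel, charlie, lima, charlie, juliet, charlie]
i=0: L=alpha R=alpha -> agree -> alpha
i=1: BASE=golf L=lima R=hotel all differ -> CONFLICT
i=2: L=charlie R=charlie -> agree -> charlie
i=3: L=india, R=lima=BASE -> take LEFT -> india
i=4: L=alpha, R=charlie=BASE -> take LEFT -> alpha
i=5: L=india, R=juliet=BASE -> take LEFT -> india
i=6: L=lima, R=charlie=BASE -> take LEFT -> lima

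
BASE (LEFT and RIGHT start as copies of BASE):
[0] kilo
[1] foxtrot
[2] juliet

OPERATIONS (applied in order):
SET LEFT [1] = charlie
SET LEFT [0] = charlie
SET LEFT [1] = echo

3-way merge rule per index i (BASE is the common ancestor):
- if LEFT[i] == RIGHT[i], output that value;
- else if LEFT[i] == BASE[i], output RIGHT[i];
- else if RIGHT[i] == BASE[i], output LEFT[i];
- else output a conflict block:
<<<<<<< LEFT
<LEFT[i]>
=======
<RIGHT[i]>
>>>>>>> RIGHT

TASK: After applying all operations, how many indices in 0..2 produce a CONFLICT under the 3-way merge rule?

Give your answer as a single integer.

Answer: 0

Derivation:
Final LEFT:  [charlie, echo, juliet]
Final RIGHT: [kilo, foxtrot, juliet]
i=0: L=charlie, R=kilo=BASE -> take LEFT -> charlie
i=1: L=echo, R=foxtrot=BASE -> take LEFT -> echo
i=2: L=juliet R=juliet -> agree -> juliet
Conflict count: 0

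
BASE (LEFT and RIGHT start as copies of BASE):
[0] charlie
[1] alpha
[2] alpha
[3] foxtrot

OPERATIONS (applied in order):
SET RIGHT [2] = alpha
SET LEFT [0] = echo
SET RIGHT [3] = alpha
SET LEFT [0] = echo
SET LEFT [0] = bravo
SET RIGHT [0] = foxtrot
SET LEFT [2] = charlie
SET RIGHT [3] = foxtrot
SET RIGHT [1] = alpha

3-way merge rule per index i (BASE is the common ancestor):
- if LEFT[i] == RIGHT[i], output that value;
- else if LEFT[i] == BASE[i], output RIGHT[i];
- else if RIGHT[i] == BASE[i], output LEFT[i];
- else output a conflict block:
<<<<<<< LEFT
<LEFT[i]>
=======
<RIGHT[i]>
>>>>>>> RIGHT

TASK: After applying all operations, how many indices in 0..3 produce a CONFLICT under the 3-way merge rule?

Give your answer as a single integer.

Final LEFT:  [bravo, alpha, charlie, foxtrot]
Final RIGHT: [foxtrot, alpha, alpha, foxtrot]
i=0: BASE=charlie L=bravo R=foxtrot all differ -> CONFLICT
i=1: L=alpha R=alpha -> agree -> alpha
i=2: L=charlie, R=alpha=BASE -> take LEFT -> charlie
i=3: L=foxtrot R=foxtrot -> agree -> foxtrot
Conflict count: 1

Answer: 1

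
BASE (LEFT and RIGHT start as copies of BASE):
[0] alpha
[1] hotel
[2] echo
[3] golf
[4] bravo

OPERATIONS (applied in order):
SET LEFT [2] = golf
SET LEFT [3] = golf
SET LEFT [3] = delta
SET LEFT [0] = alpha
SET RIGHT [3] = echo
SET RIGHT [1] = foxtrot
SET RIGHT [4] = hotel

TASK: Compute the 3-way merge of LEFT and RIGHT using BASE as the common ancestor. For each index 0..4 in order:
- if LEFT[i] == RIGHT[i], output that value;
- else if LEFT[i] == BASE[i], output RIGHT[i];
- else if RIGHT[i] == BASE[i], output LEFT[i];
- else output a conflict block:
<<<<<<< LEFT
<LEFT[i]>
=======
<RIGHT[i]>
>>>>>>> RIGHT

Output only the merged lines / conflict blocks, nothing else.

Answer: alpha
foxtrot
golf
<<<<<<< LEFT
delta
=======
echo
>>>>>>> RIGHT
hotel

Derivation:
Final LEFT:  [alpha, hotel, golf, delta, bravo]
Final RIGHT: [alpha, foxtrot, echo, echo, hotel]
i=0: L=alpha R=alpha -> agree -> alpha
i=1: L=hotel=BASE, R=foxtrot -> take RIGHT -> foxtrot
i=2: L=golf, R=echo=BASE -> take LEFT -> golf
i=3: BASE=golf L=delta R=echo all differ -> CONFLICT
i=4: L=bravo=BASE, R=hotel -> take RIGHT -> hotel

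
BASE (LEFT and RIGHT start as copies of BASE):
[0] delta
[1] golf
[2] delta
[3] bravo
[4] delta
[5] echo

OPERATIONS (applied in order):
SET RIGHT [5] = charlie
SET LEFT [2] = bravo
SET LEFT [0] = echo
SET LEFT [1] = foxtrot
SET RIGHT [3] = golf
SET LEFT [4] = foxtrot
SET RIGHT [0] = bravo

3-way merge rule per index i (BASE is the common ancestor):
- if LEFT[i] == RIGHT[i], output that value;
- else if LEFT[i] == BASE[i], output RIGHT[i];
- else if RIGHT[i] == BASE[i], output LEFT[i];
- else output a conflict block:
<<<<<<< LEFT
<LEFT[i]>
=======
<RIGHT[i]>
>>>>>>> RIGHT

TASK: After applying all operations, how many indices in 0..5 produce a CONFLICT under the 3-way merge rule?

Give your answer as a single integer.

Answer: 1

Derivation:
Final LEFT:  [echo, foxtrot, bravo, bravo, foxtrot, echo]
Final RIGHT: [bravo, golf, delta, golf, delta, charlie]
i=0: BASE=delta L=echo R=bravo all differ -> CONFLICT
i=1: L=foxtrot, R=golf=BASE -> take LEFT -> foxtrot
i=2: L=bravo, R=delta=BASE -> take LEFT -> bravo
i=3: L=bravo=BASE, R=golf -> take RIGHT -> golf
i=4: L=foxtrot, R=delta=BASE -> take LEFT -> foxtrot
i=5: L=echo=BASE, R=charlie -> take RIGHT -> charlie
Conflict count: 1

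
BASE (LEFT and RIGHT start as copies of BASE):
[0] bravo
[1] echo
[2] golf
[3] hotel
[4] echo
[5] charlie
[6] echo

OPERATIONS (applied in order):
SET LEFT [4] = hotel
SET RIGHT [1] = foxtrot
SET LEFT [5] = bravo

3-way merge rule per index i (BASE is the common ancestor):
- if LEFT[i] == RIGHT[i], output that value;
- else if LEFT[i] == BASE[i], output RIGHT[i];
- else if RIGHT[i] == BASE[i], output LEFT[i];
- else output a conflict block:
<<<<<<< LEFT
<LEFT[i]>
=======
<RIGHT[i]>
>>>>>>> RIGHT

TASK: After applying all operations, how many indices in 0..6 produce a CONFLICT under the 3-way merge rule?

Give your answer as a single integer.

Answer: 0

Derivation:
Final LEFT:  [bravo, echo, golf, hotel, hotel, bravo, echo]
Final RIGHT: [bravo, foxtrot, golf, hotel, echo, charlie, echo]
i=0: L=bravo R=bravo -> agree -> bravo
i=1: L=echo=BASE, R=foxtrot -> take RIGHT -> foxtrot
i=2: L=golf R=golf -> agree -> golf
i=3: L=hotel R=hotel -> agree -> hotel
i=4: L=hotel, R=echo=BASE -> take LEFT -> hotel
i=5: L=bravo, R=charlie=BASE -> take LEFT -> bravo
i=6: L=echo R=echo -> agree -> echo
Conflict count: 0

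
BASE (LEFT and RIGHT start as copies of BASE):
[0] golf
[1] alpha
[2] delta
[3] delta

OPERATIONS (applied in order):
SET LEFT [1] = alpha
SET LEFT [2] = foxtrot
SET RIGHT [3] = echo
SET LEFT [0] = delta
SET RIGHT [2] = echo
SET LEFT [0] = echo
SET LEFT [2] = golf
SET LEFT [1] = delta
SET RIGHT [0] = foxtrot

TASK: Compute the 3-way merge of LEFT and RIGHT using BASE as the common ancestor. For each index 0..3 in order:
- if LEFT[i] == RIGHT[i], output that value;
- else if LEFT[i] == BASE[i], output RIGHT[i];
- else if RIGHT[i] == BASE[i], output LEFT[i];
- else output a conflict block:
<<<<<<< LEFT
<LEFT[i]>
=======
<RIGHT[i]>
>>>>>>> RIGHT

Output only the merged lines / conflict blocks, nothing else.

Answer: <<<<<<< LEFT
echo
=======
foxtrot
>>>>>>> RIGHT
delta
<<<<<<< LEFT
golf
=======
echo
>>>>>>> RIGHT
echo

Derivation:
Final LEFT:  [echo, delta, golf, delta]
Final RIGHT: [foxtrot, alpha, echo, echo]
i=0: BASE=golf L=echo R=foxtrot all differ -> CONFLICT
i=1: L=delta, R=alpha=BASE -> take LEFT -> delta
i=2: BASE=delta L=golf R=echo all differ -> CONFLICT
i=3: L=delta=BASE, R=echo -> take RIGHT -> echo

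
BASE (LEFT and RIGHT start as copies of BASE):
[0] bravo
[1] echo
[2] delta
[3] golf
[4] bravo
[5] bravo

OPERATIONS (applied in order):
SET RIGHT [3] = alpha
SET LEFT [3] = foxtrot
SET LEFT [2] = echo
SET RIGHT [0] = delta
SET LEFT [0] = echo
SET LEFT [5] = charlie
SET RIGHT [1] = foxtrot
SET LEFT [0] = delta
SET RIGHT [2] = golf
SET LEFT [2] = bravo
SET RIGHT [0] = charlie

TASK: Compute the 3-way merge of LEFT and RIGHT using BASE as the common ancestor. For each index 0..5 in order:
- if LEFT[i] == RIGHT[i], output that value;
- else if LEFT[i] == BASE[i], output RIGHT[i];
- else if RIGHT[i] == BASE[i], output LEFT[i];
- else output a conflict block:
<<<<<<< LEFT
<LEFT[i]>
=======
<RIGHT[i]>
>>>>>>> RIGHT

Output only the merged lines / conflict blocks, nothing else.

Final LEFT:  [delta, echo, bravo, foxtrot, bravo, charlie]
Final RIGHT: [charlie, foxtrot, golf, alpha, bravo, bravo]
i=0: BASE=bravo L=delta R=charlie all differ -> CONFLICT
i=1: L=echo=BASE, R=foxtrot -> take RIGHT -> foxtrot
i=2: BASE=delta L=bravo R=golf all differ -> CONFLICT
i=3: BASE=golf L=foxtrot R=alpha all differ -> CONFLICT
i=4: L=bravo R=bravo -> agree -> bravo
i=5: L=charlie, R=bravo=BASE -> take LEFT -> charlie

Answer: <<<<<<< LEFT
delta
=======
charlie
>>>>>>> RIGHT
foxtrot
<<<<<<< LEFT
bravo
=======
golf
>>>>>>> RIGHT
<<<<<<< LEFT
foxtrot
=======
alpha
>>>>>>> RIGHT
bravo
charlie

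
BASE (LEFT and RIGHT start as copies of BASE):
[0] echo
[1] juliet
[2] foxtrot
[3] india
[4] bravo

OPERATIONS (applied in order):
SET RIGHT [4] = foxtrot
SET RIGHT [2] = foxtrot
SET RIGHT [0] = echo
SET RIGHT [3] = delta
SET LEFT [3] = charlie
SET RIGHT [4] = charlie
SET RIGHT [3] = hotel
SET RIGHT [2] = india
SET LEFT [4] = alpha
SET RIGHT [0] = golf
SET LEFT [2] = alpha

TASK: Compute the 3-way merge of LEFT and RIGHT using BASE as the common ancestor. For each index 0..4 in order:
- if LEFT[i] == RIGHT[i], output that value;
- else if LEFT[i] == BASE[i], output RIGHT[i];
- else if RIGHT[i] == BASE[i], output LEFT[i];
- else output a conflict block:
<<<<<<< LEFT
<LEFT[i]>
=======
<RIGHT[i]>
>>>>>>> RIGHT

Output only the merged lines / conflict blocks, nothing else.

Final LEFT:  [echo, juliet, alpha, charlie, alpha]
Final RIGHT: [golf, juliet, india, hotel, charlie]
i=0: L=echo=BASE, R=golf -> take RIGHT -> golf
i=1: L=juliet R=juliet -> agree -> juliet
i=2: BASE=foxtrot L=alpha R=india all differ -> CONFLICT
i=3: BASE=india L=charlie R=hotel all differ -> CONFLICT
i=4: BASE=bravo L=alpha R=charlie all differ -> CONFLICT

Answer: golf
juliet
<<<<<<< LEFT
alpha
=======
india
>>>>>>> RIGHT
<<<<<<< LEFT
charlie
=======
hotel
>>>>>>> RIGHT
<<<<<<< LEFT
alpha
=======
charlie
>>>>>>> RIGHT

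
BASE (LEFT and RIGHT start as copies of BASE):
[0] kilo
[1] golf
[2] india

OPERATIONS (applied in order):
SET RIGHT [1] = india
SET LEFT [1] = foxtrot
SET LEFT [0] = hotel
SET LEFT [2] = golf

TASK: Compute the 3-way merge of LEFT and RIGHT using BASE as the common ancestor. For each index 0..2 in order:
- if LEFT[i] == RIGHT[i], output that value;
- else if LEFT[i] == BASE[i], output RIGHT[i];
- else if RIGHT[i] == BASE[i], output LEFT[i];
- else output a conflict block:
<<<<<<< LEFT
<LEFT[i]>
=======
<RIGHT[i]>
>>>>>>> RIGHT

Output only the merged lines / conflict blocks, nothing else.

Final LEFT:  [hotel, foxtrot, golf]
Final RIGHT: [kilo, india, india]
i=0: L=hotel, R=kilo=BASE -> take LEFT -> hotel
i=1: BASE=golf L=foxtrot R=india all differ -> CONFLICT
i=2: L=golf, R=india=BASE -> take LEFT -> golf

Answer: hotel
<<<<<<< LEFT
foxtrot
=======
india
>>>>>>> RIGHT
golf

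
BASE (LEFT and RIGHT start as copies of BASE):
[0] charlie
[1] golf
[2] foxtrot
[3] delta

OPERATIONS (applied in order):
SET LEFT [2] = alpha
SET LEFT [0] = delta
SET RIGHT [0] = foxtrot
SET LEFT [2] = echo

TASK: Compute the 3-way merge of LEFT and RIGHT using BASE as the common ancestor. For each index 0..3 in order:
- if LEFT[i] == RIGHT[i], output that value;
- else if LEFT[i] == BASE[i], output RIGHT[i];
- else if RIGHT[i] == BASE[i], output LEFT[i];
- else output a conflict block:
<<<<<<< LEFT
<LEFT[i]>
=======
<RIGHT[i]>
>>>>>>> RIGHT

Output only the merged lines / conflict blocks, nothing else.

Answer: <<<<<<< LEFT
delta
=======
foxtrot
>>>>>>> RIGHT
golf
echo
delta

Derivation:
Final LEFT:  [delta, golf, echo, delta]
Final RIGHT: [foxtrot, golf, foxtrot, delta]
i=0: BASE=charlie L=delta R=foxtrot all differ -> CONFLICT
i=1: L=golf R=golf -> agree -> golf
i=2: L=echo, R=foxtrot=BASE -> take LEFT -> echo
i=3: L=delta R=delta -> agree -> delta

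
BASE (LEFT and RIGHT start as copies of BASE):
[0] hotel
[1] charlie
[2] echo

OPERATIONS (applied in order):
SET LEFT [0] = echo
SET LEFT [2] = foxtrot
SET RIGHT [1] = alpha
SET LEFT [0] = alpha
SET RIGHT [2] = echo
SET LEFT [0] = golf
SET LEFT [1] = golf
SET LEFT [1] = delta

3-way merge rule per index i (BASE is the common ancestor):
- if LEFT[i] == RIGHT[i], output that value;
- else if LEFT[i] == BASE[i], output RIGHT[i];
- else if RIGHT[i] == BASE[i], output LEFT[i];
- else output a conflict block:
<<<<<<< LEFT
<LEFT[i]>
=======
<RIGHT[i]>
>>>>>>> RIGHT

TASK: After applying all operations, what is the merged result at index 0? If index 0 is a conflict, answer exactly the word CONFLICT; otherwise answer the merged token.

Final LEFT:  [golf, delta, foxtrot]
Final RIGHT: [hotel, alpha, echo]
i=0: L=golf, R=hotel=BASE -> take LEFT -> golf
i=1: BASE=charlie L=delta R=alpha all differ -> CONFLICT
i=2: L=foxtrot, R=echo=BASE -> take LEFT -> foxtrot
Index 0 -> golf

Answer: golf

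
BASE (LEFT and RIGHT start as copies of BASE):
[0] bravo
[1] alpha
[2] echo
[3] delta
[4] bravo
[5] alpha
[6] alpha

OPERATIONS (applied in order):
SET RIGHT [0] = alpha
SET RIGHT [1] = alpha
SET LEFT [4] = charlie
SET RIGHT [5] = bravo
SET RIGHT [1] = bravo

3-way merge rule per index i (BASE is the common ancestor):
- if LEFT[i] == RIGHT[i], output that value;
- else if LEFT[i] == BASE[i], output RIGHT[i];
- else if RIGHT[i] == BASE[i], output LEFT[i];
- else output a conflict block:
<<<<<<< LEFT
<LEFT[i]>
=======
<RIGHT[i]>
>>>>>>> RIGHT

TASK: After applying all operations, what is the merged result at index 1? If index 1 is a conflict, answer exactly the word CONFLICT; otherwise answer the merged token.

Final LEFT:  [bravo, alpha, echo, delta, charlie, alpha, alpha]
Final RIGHT: [alpha, bravo, echo, delta, bravo, bravo, alpha]
i=0: L=bravo=BASE, R=alpha -> take RIGHT -> alpha
i=1: L=alpha=BASE, R=bravo -> take RIGHT -> bravo
i=2: L=echo R=echo -> agree -> echo
i=3: L=delta R=delta -> agree -> delta
i=4: L=charlie, R=bravo=BASE -> take LEFT -> charlie
i=5: L=alpha=BASE, R=bravo -> take RIGHT -> bravo
i=6: L=alpha R=alpha -> agree -> alpha
Index 1 -> bravo

Answer: bravo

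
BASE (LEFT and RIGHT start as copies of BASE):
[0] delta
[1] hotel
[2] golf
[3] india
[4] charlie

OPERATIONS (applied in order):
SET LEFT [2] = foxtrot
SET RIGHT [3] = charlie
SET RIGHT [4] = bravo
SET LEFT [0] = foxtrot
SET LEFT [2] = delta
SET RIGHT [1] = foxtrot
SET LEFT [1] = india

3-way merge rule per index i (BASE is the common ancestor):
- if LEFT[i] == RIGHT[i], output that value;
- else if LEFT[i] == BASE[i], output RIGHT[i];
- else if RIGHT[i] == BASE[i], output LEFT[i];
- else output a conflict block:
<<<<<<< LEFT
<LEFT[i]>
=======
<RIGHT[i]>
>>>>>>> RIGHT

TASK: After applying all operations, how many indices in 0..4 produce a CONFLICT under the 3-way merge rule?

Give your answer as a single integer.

Final LEFT:  [foxtrot, india, delta, india, charlie]
Final RIGHT: [delta, foxtrot, golf, charlie, bravo]
i=0: L=foxtrot, R=delta=BASE -> take LEFT -> foxtrot
i=1: BASE=hotel L=india R=foxtrot all differ -> CONFLICT
i=2: L=delta, R=golf=BASE -> take LEFT -> delta
i=3: L=india=BASE, R=charlie -> take RIGHT -> charlie
i=4: L=charlie=BASE, R=bravo -> take RIGHT -> bravo
Conflict count: 1

Answer: 1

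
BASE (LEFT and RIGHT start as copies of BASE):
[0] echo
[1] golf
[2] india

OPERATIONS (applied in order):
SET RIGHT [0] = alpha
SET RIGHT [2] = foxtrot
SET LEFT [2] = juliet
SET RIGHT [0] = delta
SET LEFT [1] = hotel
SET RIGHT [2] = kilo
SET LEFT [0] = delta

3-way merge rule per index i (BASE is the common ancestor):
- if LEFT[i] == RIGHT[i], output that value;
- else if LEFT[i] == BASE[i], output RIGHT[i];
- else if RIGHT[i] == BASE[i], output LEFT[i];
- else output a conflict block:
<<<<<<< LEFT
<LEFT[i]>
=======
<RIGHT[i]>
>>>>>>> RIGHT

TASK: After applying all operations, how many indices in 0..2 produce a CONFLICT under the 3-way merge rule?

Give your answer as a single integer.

Answer: 1

Derivation:
Final LEFT:  [delta, hotel, juliet]
Final RIGHT: [delta, golf, kilo]
i=0: L=delta R=delta -> agree -> delta
i=1: L=hotel, R=golf=BASE -> take LEFT -> hotel
i=2: BASE=india L=juliet R=kilo all differ -> CONFLICT
Conflict count: 1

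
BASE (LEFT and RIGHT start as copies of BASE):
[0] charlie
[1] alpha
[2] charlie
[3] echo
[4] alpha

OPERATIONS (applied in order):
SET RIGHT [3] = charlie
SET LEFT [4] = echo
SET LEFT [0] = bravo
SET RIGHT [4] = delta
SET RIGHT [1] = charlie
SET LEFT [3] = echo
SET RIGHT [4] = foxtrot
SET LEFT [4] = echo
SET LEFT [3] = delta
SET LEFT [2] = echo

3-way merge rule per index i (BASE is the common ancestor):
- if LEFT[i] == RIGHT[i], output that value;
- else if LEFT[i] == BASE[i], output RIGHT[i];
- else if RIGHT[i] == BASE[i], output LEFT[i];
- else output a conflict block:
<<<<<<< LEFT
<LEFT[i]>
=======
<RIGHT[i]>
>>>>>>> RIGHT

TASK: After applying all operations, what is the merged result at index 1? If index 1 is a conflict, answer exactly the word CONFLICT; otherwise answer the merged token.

Answer: charlie

Derivation:
Final LEFT:  [bravo, alpha, echo, delta, echo]
Final RIGHT: [charlie, charlie, charlie, charlie, foxtrot]
i=0: L=bravo, R=charlie=BASE -> take LEFT -> bravo
i=1: L=alpha=BASE, R=charlie -> take RIGHT -> charlie
i=2: L=echo, R=charlie=BASE -> take LEFT -> echo
i=3: BASE=echo L=delta R=charlie all differ -> CONFLICT
i=4: BASE=alpha L=echo R=foxtrot all differ -> CONFLICT
Index 1 -> charlie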